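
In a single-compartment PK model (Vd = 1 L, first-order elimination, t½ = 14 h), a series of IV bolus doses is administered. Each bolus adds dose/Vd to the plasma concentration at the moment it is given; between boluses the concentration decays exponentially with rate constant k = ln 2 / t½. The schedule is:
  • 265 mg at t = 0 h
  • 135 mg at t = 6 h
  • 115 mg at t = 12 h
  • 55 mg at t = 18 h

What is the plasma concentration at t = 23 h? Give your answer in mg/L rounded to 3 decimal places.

k = ln 2 / 14 = 0.04951 per h
Dose 1 (265 mg at t=0 h): 265·exp(−0.04951·23) = 84.859 mg/L
Dose 2 (135 mg at t=6 h): 135·exp(−0.04951·17) = 58.183 mg/L
Dose 3 (115 mg at t=12 h): 115·exp(−0.04951·11) = 66.707 mg/L
Dose 4 (55 mg at t=18 h): 55·exp(−0.04951·5) = 42.939 mg/L
C(23) = 84.859 + 58.183 + 66.707 + 42.939 = 252.688 mg/L

252.688 mg/L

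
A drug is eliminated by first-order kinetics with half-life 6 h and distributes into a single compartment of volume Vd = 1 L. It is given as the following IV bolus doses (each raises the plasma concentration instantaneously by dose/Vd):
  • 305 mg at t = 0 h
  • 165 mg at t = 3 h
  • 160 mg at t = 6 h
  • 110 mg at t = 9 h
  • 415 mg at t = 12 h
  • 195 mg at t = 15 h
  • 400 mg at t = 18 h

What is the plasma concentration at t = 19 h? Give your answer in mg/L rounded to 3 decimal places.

794.298 mg/L

k = ln 2 / 6 = 0.11552 per h
Dose 1 (305 mg at t=0 h): 305·exp(−0.11552·19) = 33.966 mg/L
Dose 2 (165 mg at t=3 h): 165·exp(−0.11552·16) = 25.986 mg/L
Dose 3 (160 mg at t=6 h): 160·exp(−0.11552·13) = 35.636 mg/L
Dose 4 (110 mg at t=9 h): 110·exp(−0.11552·10) = 34.648 mg/L
Dose 5 (415 mg at t=12 h): 415·exp(−0.11552·7) = 184.861 mg/L
Dose 6 (195 mg at t=15 h): 195·exp(−0.11552·4) = 122.842 mg/L
Dose 7 (400 mg at t=18 h): 400·exp(−0.11552·1) = 356.359 mg/L
C(19) = 33.966 + 25.986 + 35.636 + 34.648 + 184.861 + 122.842 + 356.359 = 794.298 mg/L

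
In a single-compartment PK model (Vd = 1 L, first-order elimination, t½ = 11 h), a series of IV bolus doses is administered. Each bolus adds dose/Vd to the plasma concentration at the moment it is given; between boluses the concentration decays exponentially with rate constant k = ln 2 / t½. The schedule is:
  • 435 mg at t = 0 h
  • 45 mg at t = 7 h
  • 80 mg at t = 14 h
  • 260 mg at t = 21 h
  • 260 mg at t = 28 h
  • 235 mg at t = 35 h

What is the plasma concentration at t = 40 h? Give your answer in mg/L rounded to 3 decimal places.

k = ln 2 / 11 = 0.06301 per h
Dose 1 (435 mg at t=0 h): 435·exp(−0.06301·40) = 34.981 mg/L
Dose 2 (45 mg at t=7 h): 45·exp(−0.06301·33) = 5.625 mg/L
Dose 3 (80 mg at t=14 h): 80·exp(−0.06301·26) = 15.544 mg/L
Dose 4 (260 mg at t=21 h): 260·exp(−0.06301·19) = 78.526 mg/L
Dose 5 (260 mg at t=28 h): 260·exp(−0.06301·12) = 122.061 mg/L
Dose 6 (235 mg at t=35 h): 235·exp(−0.06301·5) = 171.489 mg/L
C(40) = 34.981 + 5.625 + 15.544 + 78.526 + 122.061 + 171.489 = 428.226 mg/L

428.226 mg/L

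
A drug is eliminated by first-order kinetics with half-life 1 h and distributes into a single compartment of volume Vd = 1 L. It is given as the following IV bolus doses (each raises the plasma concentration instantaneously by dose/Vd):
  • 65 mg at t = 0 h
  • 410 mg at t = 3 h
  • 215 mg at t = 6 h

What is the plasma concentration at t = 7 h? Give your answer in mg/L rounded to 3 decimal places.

k = ln 2 / 1 = 0.69315 per h
Dose 1 (65 mg at t=0 h): 65·exp(−0.69315·7) = 0.508 mg/L
Dose 2 (410 mg at t=3 h): 410·exp(−0.69315·4) = 25.625 mg/L
Dose 3 (215 mg at t=6 h): 215·exp(−0.69315·1) = 107.500 mg/L
C(7) = 0.508 + 25.625 + 107.500 = 133.633 mg/L

133.633 mg/L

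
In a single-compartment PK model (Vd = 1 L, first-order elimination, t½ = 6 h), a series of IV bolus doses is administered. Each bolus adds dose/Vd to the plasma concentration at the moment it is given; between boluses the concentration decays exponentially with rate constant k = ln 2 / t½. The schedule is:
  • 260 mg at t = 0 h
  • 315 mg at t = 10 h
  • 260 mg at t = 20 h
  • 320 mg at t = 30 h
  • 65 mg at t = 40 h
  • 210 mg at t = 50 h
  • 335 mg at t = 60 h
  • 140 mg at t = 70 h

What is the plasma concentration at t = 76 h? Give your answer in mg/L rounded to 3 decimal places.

136.364 mg/L

k = ln 2 / 6 = 0.11552 per h
Dose 1 (260 mg at t=0 h): 260·exp(−0.11552·76) = 0.040 mg/L
Dose 2 (315 mg at t=10 h): 315·exp(−0.11552·66) = 0.154 mg/L
Dose 3 (260 mg at t=20 h): 260·exp(−0.11552·56) = 0.403 mg/L
Dose 4 (320 mg at t=30 h): 320·exp(−0.11552·46) = 1.575 mg/L
Dose 5 (65 mg at t=40 h): 65·exp(−0.11552·36) = 1.016 mg/L
Dose 6 (210 mg at t=50 h): 210·exp(−0.11552·26) = 10.417 mg/L
Dose 7 (335 mg at t=60 h): 335·exp(−0.11552·16) = 52.759 mg/L
Dose 8 (140 mg at t=70 h): 140·exp(−0.11552·6) = 70.000 mg/L
C(76) = 0.040 + 0.154 + 0.403 + 1.575 + 1.016 + 10.417 + 52.759 + 70.000 = 136.364 mg/L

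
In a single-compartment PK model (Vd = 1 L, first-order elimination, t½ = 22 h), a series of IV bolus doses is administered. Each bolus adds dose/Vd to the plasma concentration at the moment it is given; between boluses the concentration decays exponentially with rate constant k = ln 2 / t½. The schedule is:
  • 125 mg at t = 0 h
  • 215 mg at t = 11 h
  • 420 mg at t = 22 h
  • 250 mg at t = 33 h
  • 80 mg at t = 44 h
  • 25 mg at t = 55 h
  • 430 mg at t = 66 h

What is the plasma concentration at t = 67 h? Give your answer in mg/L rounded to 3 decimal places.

711.911 mg/L

k = ln 2 / 22 = 0.03151 per h
Dose 1 (125 mg at t=0 h): 125·exp(−0.03151·67) = 15.140 mg/L
Dose 2 (215 mg at t=11 h): 215·exp(−0.03151·56) = 36.828 mg/L
Dose 3 (420 mg at t=22 h): 420·exp(−0.03151·45) = 101.743 mg/L
Dose 4 (250 mg at t=33 h): 250·exp(−0.03151·34) = 85.647 mg/L
Dose 5 (80 mg at t=44 h): 80·exp(−0.03151·23) = 38.759 mg/L
Dose 6 (25 mg at t=55 h): 25·exp(−0.03151·12) = 17.129 mg/L
Dose 7 (430 mg at t=66 h): 430·exp(−0.03151·1) = 416.663 mg/L
C(67) = 15.140 + 36.828 + 101.743 + 85.647 + 38.759 + 17.129 + 416.663 = 711.911 mg/L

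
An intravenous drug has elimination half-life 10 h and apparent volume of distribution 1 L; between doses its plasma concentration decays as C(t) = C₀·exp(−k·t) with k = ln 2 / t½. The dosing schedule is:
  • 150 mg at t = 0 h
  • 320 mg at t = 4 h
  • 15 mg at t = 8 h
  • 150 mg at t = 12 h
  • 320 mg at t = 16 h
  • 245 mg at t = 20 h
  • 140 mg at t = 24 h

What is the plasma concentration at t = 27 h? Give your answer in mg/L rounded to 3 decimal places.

k = ln 2 / 10 = 0.06931 per h
Dose 1 (150 mg at t=0 h): 150·exp(−0.06931·27) = 23.084 mg/L
Dose 2 (320 mg at t=4 h): 320·exp(−0.06931·23) = 64.980 mg/L
Dose 3 (15 mg at t=8 h): 15·exp(−0.06931·19) = 4.019 mg/L
Dose 4 (150 mg at t=12 h): 150·exp(−0.06931·15) = 53.033 mg/L
Dose 5 (320 mg at t=16 h): 320·exp(−0.06931·11) = 149.285 mg/L
Dose 6 (245 mg at t=20 h): 245·exp(−0.06931·7) = 150.815 mg/L
Dose 7 (140 mg at t=24 h): 140·exp(−0.06931·3) = 113.715 mg/L
C(27) = 23.084 + 64.980 + 4.019 + 53.033 + 149.285 + 150.815 + 113.715 = 558.932 mg/L

558.932 mg/L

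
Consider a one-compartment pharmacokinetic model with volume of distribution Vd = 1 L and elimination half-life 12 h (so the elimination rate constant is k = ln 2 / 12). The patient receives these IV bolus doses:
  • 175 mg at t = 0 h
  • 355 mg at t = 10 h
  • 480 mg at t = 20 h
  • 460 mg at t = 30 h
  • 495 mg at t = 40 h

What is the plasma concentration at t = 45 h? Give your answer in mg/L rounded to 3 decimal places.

737.523 mg/L

k = ln 2 / 12 = 0.05776 per h
Dose 1 (175 mg at t=0 h): 175·exp(−0.05776·45) = 13.007 mg/L
Dose 2 (355 mg at t=10 h): 355·exp(−0.05776·35) = 47.014 mg/L
Dose 3 (480 mg at t=20 h): 480·exp(−0.05776·25) = 113.265 mg/L
Dose 4 (460 mg at t=30 h): 460·exp(−0.05776·15) = 193.406 mg/L
Dose 5 (495 mg at t=40 h): 495·exp(−0.05776·5) = 370.831 mg/L
C(45) = 13.007 + 47.014 + 113.265 + 193.406 + 370.831 = 737.523 mg/L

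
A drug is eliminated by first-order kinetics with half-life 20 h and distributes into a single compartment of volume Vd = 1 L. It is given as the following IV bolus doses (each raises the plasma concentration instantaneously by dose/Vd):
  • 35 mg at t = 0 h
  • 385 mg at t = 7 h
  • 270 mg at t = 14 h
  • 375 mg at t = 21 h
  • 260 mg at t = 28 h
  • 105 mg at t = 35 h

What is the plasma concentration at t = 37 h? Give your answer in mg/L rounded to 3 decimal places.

k = ln 2 / 20 = 0.03466 per h
Dose 1 (35 mg at t=0 h): 35·exp(−0.03466·37) = 9.709 mg/L
Dose 2 (385 mg at t=7 h): 385·exp(−0.03466·30) = 136.118 mg/L
Dose 3 (270 mg at t=14 h): 270·exp(−0.03466·23) = 121.669 mg/L
Dose 4 (375 mg at t=21 h): 375·exp(−0.03466·16) = 215.381 mg/L
Dose 5 (260 mg at t=28 h): 260·exp(−0.03466·9) = 190.331 mg/L
Dose 6 (105 mg at t=35 h): 105·exp(−0.03466·2) = 97.968 mg/L
C(37) = 9.709 + 136.118 + 121.669 + 215.381 + 190.331 + 97.968 = 771.176 mg/L

771.176 mg/L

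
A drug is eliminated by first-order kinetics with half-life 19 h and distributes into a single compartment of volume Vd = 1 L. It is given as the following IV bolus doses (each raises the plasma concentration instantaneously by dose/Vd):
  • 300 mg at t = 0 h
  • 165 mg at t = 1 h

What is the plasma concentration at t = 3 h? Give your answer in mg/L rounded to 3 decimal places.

k = ln 2 / 19 = 0.03648 per h
Dose 1 (300 mg at t=0 h): 300·exp(−0.03648·3) = 268.900 mg/L
Dose 2 (165 mg at t=1 h): 165·exp(−0.03648·2) = 153.390 mg/L
C(3) = 268.900 + 153.390 = 422.289 mg/L

422.289 mg/L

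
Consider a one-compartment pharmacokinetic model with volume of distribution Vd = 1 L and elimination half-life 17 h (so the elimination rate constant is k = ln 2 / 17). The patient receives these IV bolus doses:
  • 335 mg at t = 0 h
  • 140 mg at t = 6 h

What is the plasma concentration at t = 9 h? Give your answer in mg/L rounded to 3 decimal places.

k = ln 2 / 17 = 0.04077 per h
Dose 1 (335 mg at t=0 h): 335·exp(−0.04077·9) = 232.100 mg/L
Dose 2 (140 mg at t=6 h): 140·exp(−0.04077·3) = 123.881 mg/L
C(9) = 232.100 + 123.881 = 355.982 mg/L

355.982 mg/L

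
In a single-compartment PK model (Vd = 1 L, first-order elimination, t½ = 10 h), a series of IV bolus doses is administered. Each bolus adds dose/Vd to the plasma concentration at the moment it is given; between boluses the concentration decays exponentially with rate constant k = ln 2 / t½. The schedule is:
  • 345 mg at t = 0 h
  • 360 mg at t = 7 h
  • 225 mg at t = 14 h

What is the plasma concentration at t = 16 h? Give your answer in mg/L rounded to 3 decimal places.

502.601 mg/L

k = ln 2 / 10 = 0.06931 per h
Dose 1 (345 mg at t=0 h): 345·exp(−0.06931·16) = 113.808 mg/L
Dose 2 (360 mg at t=7 h): 360·exp(−0.06931·9) = 192.919 mg/L
Dose 3 (225 mg at t=14 h): 225·exp(−0.06931·2) = 195.874 mg/L
C(16) = 113.808 + 192.919 + 195.874 = 502.601 mg/L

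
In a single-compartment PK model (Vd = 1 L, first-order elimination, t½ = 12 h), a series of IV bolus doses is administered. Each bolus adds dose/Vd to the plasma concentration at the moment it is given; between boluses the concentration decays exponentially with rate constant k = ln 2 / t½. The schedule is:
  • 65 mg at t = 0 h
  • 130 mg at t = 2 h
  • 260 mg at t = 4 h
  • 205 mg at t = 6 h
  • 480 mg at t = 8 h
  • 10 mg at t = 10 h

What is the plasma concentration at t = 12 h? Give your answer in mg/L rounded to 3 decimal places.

804.092 mg/L

k = ln 2 / 12 = 0.05776 per h
Dose 1 (65 mg at t=0 h): 65·exp(−0.05776·12) = 32.500 mg/L
Dose 2 (130 mg at t=2 h): 130·exp(−0.05776·10) = 72.960 mg/L
Dose 3 (260 mg at t=4 h): 260·exp(−0.05776·8) = 163.790 mg/L
Dose 4 (205 mg at t=6 h): 205·exp(−0.05776·6) = 144.957 mg/L
Dose 5 (480 mg at t=8 h): 480·exp(−0.05776·4) = 380.976 mg/L
Dose 6 (10 mg at t=10 h): 10·exp(−0.05776·2) = 8.909 mg/L
C(12) = 32.500 + 72.960 + 163.790 + 144.957 + 380.976 + 8.909 = 804.092 mg/L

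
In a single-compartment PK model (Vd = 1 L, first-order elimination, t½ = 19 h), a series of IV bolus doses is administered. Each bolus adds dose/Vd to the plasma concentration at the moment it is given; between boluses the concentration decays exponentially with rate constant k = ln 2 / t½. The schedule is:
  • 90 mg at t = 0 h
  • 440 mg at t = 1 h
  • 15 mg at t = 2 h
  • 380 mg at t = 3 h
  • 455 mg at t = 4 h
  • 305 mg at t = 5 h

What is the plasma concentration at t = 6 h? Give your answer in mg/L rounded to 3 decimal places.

k = ln 2 / 19 = 0.03648 per h
Dose 1 (90 mg at t=0 h): 90·exp(−0.03648·6) = 72.307 mg/L
Dose 2 (440 mg at t=1 h): 440·exp(−0.03648·5) = 366.635 mg/L
Dose 3 (15 mg at t=2 h): 15·exp(−0.03648·4) = 12.963 mg/L
Dose 4 (380 mg at t=3 h): 380·exp(−0.03648·3) = 340.606 mg/L
Dose 5 (455 mg at t=4 h): 455·exp(−0.03648·2) = 422.984 mg/L
Dose 6 (305 mg at t=5 h): 305·exp(−0.03648·1) = 294.074 mg/L
C(6) = 72.307 + 366.635 + 12.963 + 340.606 + 422.984 + 294.074 = 1509.570 mg/L

1509.570 mg/L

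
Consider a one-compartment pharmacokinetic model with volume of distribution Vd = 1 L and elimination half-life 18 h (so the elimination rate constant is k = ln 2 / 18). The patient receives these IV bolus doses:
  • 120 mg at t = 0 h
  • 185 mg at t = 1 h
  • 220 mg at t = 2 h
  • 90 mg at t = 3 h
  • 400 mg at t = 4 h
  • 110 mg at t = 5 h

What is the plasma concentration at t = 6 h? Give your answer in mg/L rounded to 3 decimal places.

k = ln 2 / 18 = 0.03851 per h
Dose 1 (120 mg at t=0 h): 120·exp(−0.03851·6) = 95.244 mg/L
Dose 2 (185 mg at t=1 h): 185·exp(−0.03851·5) = 152.599 mg/L
Dose 3 (220 mg at t=2 h): 220·exp(−0.03851·4) = 188.594 mg/L
Dose 4 (90 mg at t=3 h): 90·exp(−0.03851·3) = 80.181 mg/L
Dose 5 (400 mg at t=4 h): 400·exp(−0.03851·2) = 370.350 mg/L
Dose 6 (110 mg at t=5 h): 110·exp(−0.03851·1) = 105.845 mg/L
C(6) = 95.244 + 152.599 + 188.594 + 80.181 + 370.350 + 105.845 = 992.812 mg/L

992.812 mg/L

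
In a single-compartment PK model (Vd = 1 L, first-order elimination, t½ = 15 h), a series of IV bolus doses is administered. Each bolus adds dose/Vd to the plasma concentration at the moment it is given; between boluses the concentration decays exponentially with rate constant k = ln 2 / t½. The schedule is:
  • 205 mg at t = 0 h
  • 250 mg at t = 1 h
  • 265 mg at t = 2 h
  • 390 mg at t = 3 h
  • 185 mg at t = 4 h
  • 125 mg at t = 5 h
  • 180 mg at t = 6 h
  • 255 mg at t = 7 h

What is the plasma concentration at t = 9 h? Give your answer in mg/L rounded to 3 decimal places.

1435.244 mg/L

k = ln 2 / 15 = 0.04621 per h
Dose 1 (205 mg at t=0 h): 205·exp(−0.04621·9) = 135.250 mg/L
Dose 2 (250 mg at t=1 h): 250·exp(−0.04621·8) = 172.739 mg/L
Dose 3 (265 mg at t=2 h): 265·exp(−0.04621·7) = 191.763 mg/L
Dose 4 (390 mg at t=3 h): 390·exp(−0.04621·6) = 295.565 mg/L
Dose 5 (185 mg at t=4 h): 185·exp(−0.04621·5) = 146.835 mg/L
Dose 6 (125 mg at t=5 h): 125·exp(−0.04621·4) = 103.905 mg/L
Dose 7 (180 mg at t=6 h): 180·exp(−0.04621·3) = 156.699 mg/L
Dose 8 (255 mg at t=7 h): 255·exp(−0.04621·2) = 232.489 mg/L
C(9) = 135.250 + 172.739 + 191.763 + 295.565 + 146.835 + 103.905 + 156.699 + 232.489 = 1435.244 mg/L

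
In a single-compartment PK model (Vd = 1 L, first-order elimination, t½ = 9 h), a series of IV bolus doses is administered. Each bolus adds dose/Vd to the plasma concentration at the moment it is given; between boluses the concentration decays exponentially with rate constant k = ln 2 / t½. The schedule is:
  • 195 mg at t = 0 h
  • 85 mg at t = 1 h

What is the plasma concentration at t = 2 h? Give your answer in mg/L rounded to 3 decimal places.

k = ln 2 / 9 = 0.07702 per h
Dose 1 (195 mg at t=0 h): 195·exp(−0.07702·2) = 167.163 mg/L
Dose 2 (85 mg at t=1 h): 85·exp(−0.07702·1) = 78.699 mg/L
C(2) = 167.163 + 78.699 = 245.862 mg/L

245.862 mg/L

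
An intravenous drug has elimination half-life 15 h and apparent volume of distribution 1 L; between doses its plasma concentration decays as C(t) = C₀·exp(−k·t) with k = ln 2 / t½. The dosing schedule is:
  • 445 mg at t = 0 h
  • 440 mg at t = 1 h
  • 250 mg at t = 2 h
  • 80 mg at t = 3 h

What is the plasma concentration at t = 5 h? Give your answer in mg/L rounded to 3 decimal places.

1009.517 mg/L

k = ln 2 / 15 = 0.04621 per h
Dose 1 (445 mg at t=0 h): 445·exp(−0.04621·5) = 353.197 mg/L
Dose 2 (440 mg at t=1 h): 440·exp(−0.04621·4) = 365.745 mg/L
Dose 3 (250 mg at t=2 h): 250·exp(−0.04621·3) = 217.638 mg/L
Dose 4 (80 mg at t=3 h): 80·exp(−0.04621·2) = 72.938 mg/L
C(5) = 353.197 + 365.745 + 217.638 + 72.938 = 1009.517 mg/L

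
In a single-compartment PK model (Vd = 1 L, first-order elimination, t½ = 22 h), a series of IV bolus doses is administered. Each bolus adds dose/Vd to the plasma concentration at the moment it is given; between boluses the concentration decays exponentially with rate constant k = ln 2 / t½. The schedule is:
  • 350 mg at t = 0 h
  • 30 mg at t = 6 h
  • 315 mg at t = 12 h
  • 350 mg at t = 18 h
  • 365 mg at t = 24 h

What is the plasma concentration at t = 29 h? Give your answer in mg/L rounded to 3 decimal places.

k = ln 2 / 22 = 0.03151 per h
Dose 1 (350 mg at t=0 h): 350·exp(−0.03151·29) = 140.364 mg/L
Dose 2 (30 mg at t=6 h): 30·exp(−0.03151·23) = 14.535 mg/L
Dose 3 (315 mg at t=12 h): 315·exp(−0.03151·17) = 184.373 mg/L
Dose 4 (350 mg at t=18 h): 350·exp(−0.03151·11) = 247.487 mg/L
Dose 5 (365 mg at t=24 h): 365·exp(−0.03151·5) = 311.801 mg/L
C(29) = 140.364 + 14.535 + 184.373 + 247.487 + 311.801 = 898.559 mg/L

898.559 mg/L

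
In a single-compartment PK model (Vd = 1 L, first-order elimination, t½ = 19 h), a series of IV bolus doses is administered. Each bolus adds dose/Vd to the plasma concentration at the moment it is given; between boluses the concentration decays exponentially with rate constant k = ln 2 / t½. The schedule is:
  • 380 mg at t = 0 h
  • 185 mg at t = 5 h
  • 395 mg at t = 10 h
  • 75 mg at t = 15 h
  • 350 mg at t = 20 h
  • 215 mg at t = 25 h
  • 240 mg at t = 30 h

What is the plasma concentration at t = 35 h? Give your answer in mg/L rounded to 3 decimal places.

k = ln 2 / 19 = 0.03648 per h
Dose 1 (380 mg at t=0 h): 380·exp(−0.03648·35) = 105.988 mg/L
Dose 2 (185 mg at t=5 h): 185·exp(−0.03648·30) = 61.924 mg/L
Dose 3 (395 mg at t=10 h): 395·exp(−0.03648·25) = 158.674 mg/L
Dose 4 (75 mg at t=15 h): 75·exp(−0.03648·20) = 36.157 mg/L
Dose 5 (350 mg at t=20 h): 350·exp(−0.03648·15) = 202.494 mg/L
Dose 6 (215 mg at t=25 h): 215·exp(−0.03648·10) = 149.280 mg/L
Dose 7 (240 mg at t=30 h): 240·exp(−0.03648·5) = 199.983 mg/L
C(35) = 105.988 + 61.924 + 158.674 + 36.157 + 202.494 + 149.280 + 199.983 = 914.499 mg/L

914.499 mg/L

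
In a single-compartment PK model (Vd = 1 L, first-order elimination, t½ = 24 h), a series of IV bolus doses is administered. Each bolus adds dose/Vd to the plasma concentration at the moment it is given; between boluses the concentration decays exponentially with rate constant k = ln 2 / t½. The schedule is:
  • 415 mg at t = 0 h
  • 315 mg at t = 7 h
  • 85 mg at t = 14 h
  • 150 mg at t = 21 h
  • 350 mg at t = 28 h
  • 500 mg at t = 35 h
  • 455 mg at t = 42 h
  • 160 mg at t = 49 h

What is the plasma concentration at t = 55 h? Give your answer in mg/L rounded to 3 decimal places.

k = ln 2 / 24 = 0.02888 per h
Dose 1 (415 mg at t=0 h): 415·exp(−0.02888·55) = 84.759 mg/L
Dose 2 (315 mg at t=7 h): 315·exp(−0.02888·48) = 78.750 mg/L
Dose 3 (85 mg at t=14 h): 85·exp(−0.02888·41) = 26.011 mg/L
Dose 4 (150 mg at t=21 h): 150·exp(−0.02888·34) = 56.187 mg/L
Dose 5 (350 mg at t=28 h): 350·exp(−0.02888·27) = 160.476 mg/L
Dose 6 (500 mg at t=35 h): 500·exp(−0.02888·20) = 280.616 mg/L
Dose 7 (455 mg at t=42 h): 455·exp(−0.02888·13) = 312.574 mg/L
Dose 8 (160 mg at t=49 h): 160·exp(−0.02888·6) = 134.543 mg/L
C(55) = 84.759 + 78.750 + 26.011 + 56.187 + 160.476 + 280.616 + 312.574 + 134.543 = 1133.916 mg/L

1133.916 mg/L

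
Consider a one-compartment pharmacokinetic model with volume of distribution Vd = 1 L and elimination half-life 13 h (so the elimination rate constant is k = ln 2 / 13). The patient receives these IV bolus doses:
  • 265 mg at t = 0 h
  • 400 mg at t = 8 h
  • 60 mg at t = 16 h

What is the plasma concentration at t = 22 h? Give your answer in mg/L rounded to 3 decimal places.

k = ln 2 / 13 = 0.05332 per h
Dose 1 (265 mg at t=0 h): 265·exp(−0.05332·22) = 81.999 mg/L
Dose 2 (400 mg at t=8 h): 400·exp(−0.05332·14) = 189.616 mg/L
Dose 3 (60 mg at t=16 h): 60·exp(−0.05332·6) = 43.573 mg/L
C(22) = 81.999 + 189.616 + 43.573 = 315.188 mg/L

315.188 mg/L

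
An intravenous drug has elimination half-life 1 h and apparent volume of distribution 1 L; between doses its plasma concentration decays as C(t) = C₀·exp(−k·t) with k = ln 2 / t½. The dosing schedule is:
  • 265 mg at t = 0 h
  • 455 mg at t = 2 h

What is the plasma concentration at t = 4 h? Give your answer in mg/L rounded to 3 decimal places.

k = ln 2 / 1 = 0.69315 per h
Dose 1 (265 mg at t=0 h): 265·exp(−0.69315·4) = 16.562 mg/L
Dose 2 (455 mg at t=2 h): 455·exp(−0.69315·2) = 113.750 mg/L
C(4) = 16.562 + 113.750 = 130.312 mg/L

130.312 mg/L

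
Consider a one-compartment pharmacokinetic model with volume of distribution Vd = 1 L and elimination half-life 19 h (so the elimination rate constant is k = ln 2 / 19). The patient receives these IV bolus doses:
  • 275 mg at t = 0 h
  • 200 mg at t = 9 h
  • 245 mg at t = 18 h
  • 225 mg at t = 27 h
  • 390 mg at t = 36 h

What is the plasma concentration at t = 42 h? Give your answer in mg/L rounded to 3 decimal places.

665.000 mg/L

k = ln 2 / 19 = 0.03648 per h
Dose 1 (275 mg at t=0 h): 275·exp(−0.03648·42) = 59.415 mg/L
Dose 2 (200 mg at t=9 h): 200·exp(−0.03648·33) = 60.005 mg/L
Dose 3 (245 mg at t=18 h): 245·exp(−0.03648·24) = 102.075 mg/L
Dose 4 (225 mg at t=27 h): 225·exp(−0.03648·15) = 130.175 mg/L
Dose 5 (390 mg at t=36 h): 390·exp(−0.03648·6) = 313.330 mg/L
C(42) = 59.415 + 60.005 + 102.075 + 130.175 + 313.330 = 665.000 mg/L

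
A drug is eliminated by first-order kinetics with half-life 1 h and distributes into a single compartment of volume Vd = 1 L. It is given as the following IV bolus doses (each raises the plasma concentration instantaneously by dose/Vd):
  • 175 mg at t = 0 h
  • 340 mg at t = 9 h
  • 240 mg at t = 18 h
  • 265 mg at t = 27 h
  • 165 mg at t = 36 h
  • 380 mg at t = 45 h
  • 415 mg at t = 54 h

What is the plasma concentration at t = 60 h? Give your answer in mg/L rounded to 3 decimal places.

6.496 mg/L

k = ln 2 / 1 = 0.69315 per h
Dose 1 (175 mg at t=0 h): 175·exp(−0.69315·60) = 0.000 mg/L
Dose 2 (340 mg at t=9 h): 340·exp(−0.69315·51) = 0.000 mg/L
Dose 3 (240 mg at t=18 h): 240·exp(−0.69315·42) = 0.000 mg/L
Dose 4 (265 mg at t=27 h): 265·exp(−0.69315·33) = 0.000 mg/L
Dose 5 (165 mg at t=36 h): 165·exp(−0.69315·24) = 0.000 mg/L
Dose 6 (380 mg at t=45 h): 380·exp(−0.69315·15) = 0.012 mg/L
Dose 7 (415 mg at t=54 h): 415·exp(−0.69315·6) = 6.484 mg/L
C(60) = 0.000 + 0.000 + 0.000 + 0.000 + 0.000 + 0.012 + 6.484 = 6.496 mg/L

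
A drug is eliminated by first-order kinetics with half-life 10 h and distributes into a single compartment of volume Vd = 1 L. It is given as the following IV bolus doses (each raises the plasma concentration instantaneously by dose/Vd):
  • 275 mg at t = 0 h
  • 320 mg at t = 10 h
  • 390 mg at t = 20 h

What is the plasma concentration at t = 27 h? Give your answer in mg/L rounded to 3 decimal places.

k = ln 2 / 10 = 0.06931 per h
Dose 1 (275 mg at t=0 h): 275·exp(−0.06931·27) = 42.321 mg/L
Dose 2 (320 mg at t=10 h): 320·exp(−0.06931·17) = 98.492 mg/L
Dose 3 (390 mg at t=20 h): 390·exp(−0.06931·7) = 240.073 mg/L
C(27) = 42.321 + 98.492 + 240.073 = 380.885 mg/L

380.885 mg/L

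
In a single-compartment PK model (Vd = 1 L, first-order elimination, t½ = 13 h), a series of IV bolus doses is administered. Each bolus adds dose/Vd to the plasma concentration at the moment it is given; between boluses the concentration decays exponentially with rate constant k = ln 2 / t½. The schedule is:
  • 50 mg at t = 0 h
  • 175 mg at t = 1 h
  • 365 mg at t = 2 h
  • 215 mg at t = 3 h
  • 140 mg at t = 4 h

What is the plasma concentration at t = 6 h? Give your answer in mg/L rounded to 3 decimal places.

k = ln 2 / 13 = 0.05332 per h
Dose 1 (50 mg at t=0 h): 50·exp(−0.05332·6) = 36.311 mg/L
Dose 2 (175 mg at t=1 h): 175·exp(−0.05332·5) = 134.047 mg/L
Dose 3 (365 mg at t=2 h): 365·exp(−0.05332·4) = 294.896 mg/L
Dose 4 (215 mg at t=3 h): 215·exp(−0.05332·3) = 183.219 mg/L
Dose 5 (140 mg at t=4 h): 140·exp(−0.05332·2) = 125.839 mg/L
C(6) = 36.311 + 134.047 + 294.896 + 183.219 + 125.839 = 774.311 mg/L

774.311 mg/L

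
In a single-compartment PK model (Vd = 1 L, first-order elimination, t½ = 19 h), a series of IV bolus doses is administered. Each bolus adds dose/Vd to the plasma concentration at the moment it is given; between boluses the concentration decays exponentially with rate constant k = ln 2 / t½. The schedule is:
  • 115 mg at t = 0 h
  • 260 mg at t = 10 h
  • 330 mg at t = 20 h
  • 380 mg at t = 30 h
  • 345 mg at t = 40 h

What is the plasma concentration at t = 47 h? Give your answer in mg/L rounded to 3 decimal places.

k = ln 2 / 19 = 0.03648 per h
Dose 1 (115 mg at t=0 h): 115·exp(−0.03648·47) = 20.704 mg/L
Dose 2 (260 mg at t=10 h): 260·exp(−0.03648·37) = 67.415 mg/L
Dose 3 (330 mg at t=20 h): 330·exp(−0.03648·27) = 123.235 mg/L
Dose 4 (380 mg at t=30 h): 380·exp(−0.03648·17) = 204.381 mg/L
Dose 5 (345 mg at t=40 h): 345·exp(−0.03648·7) = 267.247 mg/L
C(47) = 20.704 + 67.415 + 123.235 + 204.381 + 267.247 = 682.982 mg/L

682.982 mg/L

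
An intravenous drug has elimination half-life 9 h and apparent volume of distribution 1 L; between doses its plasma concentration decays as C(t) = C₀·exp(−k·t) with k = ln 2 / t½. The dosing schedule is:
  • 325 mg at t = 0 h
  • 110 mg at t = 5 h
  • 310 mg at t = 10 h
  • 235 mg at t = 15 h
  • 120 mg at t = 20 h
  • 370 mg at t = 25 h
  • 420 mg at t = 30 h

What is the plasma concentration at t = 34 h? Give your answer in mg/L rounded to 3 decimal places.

k = ln 2 / 9 = 0.07702 per h
Dose 1 (325 mg at t=0 h): 325·exp(−0.07702·34) = 23.695 mg/L
Dose 2 (110 mg at t=5 h): 110·exp(−0.07702·29) = 11.787 mg/L
Dose 3 (310 mg at t=10 h): 310·exp(−0.07702·24) = 48.822 mg/L
Dose 4 (235 mg at t=15 h): 235·exp(−0.07702·19) = 54.395 mg/L
Dose 5 (120 mg at t=20 h): 120·exp(−0.07702·14) = 40.824 mg/L
Dose 6 (370 mg at t=25 h): 370·exp(−0.07702·9) = 185.000 mg/L
Dose 7 (420 mg at t=30 h): 420·exp(−0.07702·4) = 308.644 mg/L
C(34) = 23.695 + 11.787 + 48.822 + 54.395 + 40.824 + 185.000 + 308.644 = 673.167 mg/L

673.167 mg/L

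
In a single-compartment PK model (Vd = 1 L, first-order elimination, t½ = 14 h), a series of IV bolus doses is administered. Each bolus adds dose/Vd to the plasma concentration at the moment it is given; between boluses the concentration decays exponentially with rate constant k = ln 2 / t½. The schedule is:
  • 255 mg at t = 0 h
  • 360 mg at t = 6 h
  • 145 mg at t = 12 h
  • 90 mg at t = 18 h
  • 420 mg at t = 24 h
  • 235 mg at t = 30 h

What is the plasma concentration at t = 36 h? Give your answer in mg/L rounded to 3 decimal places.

k = ln 2 / 14 = 0.04951 per h
Dose 1 (255 mg at t=0 h): 255·exp(−0.04951·36) = 42.901 mg/L
Dose 2 (360 mg at t=6 h): 360·exp(−0.04951·30) = 81.515 mg/L
Dose 3 (145 mg at t=12 h): 145·exp(−0.04951·24) = 44.189 mg/L
Dose 4 (90 mg at t=18 h): 90·exp(−0.04951·18) = 36.915 mg/L
Dose 5 (420 mg at t=24 h): 420·exp(−0.04951·12) = 231.859 mg/L
Dose 6 (235 mg at t=30 h): 235·exp(−0.04951·6) = 174.604 mg/L
C(36) = 42.901 + 81.515 + 44.189 + 36.915 + 231.859 + 174.604 = 611.983 mg/L

611.983 mg/L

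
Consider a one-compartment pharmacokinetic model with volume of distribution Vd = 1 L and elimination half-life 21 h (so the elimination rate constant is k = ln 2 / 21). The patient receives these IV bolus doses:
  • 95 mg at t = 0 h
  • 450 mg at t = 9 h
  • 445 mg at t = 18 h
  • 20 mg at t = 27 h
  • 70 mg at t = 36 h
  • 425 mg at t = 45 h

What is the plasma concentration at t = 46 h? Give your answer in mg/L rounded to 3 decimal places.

802.302 mg/L

k = ln 2 / 21 = 0.03301 per h
Dose 1 (95 mg at t=0 h): 95·exp(−0.03301·46) = 20.813 mg/L
Dose 2 (450 mg at t=9 h): 450·exp(−0.03301·37) = 132.686 mg/L
Dose 3 (445 mg at t=18 h): 445·exp(−0.03301·28) = 176.598 mg/L
Dose 4 (20 mg at t=27 h): 20·exp(−0.03301·19) = 10.682 mg/L
Dose 5 (70 mg at t=36 h): 70·exp(−0.03301·10) = 50.321 mg/L
Dose 6 (425 mg at t=45 h): 425·exp(−0.03301·1) = 411.201 mg/L
C(46) = 20.813 + 132.686 + 176.598 + 10.682 + 50.321 + 411.201 = 802.302 mg/L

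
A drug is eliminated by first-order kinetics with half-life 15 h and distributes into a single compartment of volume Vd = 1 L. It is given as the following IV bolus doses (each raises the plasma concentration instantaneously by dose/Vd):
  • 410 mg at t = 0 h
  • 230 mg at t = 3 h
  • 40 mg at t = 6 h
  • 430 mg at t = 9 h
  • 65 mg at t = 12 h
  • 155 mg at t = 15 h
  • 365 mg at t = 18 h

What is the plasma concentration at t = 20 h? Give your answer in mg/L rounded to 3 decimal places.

k = ln 2 / 15 = 0.04621 per h
Dose 1 (410 mg at t=0 h): 410·exp(−0.04621·20) = 162.709 mg/L
Dose 2 (230 mg at t=3 h): 230·exp(−0.04621·17) = 104.848 mg/L
Dose 3 (40 mg at t=6 h): 40·exp(−0.04621·14) = 20.946 mg/L
Dose 4 (430 mg at t=9 h): 430·exp(−0.04621·11) = 258.650 mg/L
Dose 5 (65 mg at t=12 h): 65·exp(−0.04621·8) = 44.912 mg/L
Dose 6 (155 mg at t=15 h): 155·exp(−0.04621·5) = 123.024 mg/L
Dose 7 (365 mg at t=18 h): 365·exp(−0.04621·2) = 332.779 mg/L
C(20) = 162.709 + 104.848 + 20.946 + 258.650 + 44.912 + 123.024 + 332.779 = 1047.867 mg/L

1047.867 mg/L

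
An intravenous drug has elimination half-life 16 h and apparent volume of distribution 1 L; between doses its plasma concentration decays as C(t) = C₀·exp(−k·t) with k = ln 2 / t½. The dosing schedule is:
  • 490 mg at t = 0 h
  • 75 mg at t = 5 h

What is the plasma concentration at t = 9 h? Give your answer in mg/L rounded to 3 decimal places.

k = ln 2 / 16 = 0.04332 per h
Dose 1 (490 mg at t=0 h): 490·exp(−0.04332·9) = 331.793 mg/L
Dose 2 (75 mg at t=5 h): 75·exp(−0.04332·4) = 63.067 mg/L
C(9) = 331.793 + 63.067 = 394.860 mg/L

394.860 mg/L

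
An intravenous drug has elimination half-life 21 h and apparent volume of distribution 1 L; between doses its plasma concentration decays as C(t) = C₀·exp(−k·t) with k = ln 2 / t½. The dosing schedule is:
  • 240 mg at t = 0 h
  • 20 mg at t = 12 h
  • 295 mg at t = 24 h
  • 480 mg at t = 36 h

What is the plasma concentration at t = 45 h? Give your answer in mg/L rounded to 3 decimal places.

k = ln 2 / 21 = 0.03301 per h
Dose 1 (240 mg at t=0 h): 240·exp(−0.03301·45) = 54.343 mg/L
Dose 2 (20 mg at t=12 h): 20·exp(−0.03301·33) = 6.730 mg/L
Dose 3 (295 mg at t=24 h): 295·exp(−0.03301·21) = 147.500 mg/L
Dose 4 (480 mg at t=36 h): 480·exp(−0.03301·9) = 356.639 mg/L
C(45) = 54.343 + 6.730 + 147.500 + 356.639 = 565.212 mg/L

565.212 mg/L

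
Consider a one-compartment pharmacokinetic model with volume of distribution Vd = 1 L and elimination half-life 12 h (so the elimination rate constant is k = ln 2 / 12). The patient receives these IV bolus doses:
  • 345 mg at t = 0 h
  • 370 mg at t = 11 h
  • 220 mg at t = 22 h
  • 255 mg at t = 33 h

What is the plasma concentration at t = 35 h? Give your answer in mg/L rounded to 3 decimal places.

k = ln 2 / 12 = 0.05776 per h
Dose 1 (345 mg at t=0 h): 345·exp(−0.05776·35) = 45.689 mg/L
Dose 2 (370 mg at t=11 h): 370·exp(−0.05776·24) = 92.500 mg/L
Dose 3 (220 mg at t=22 h): 220·exp(−0.05776·13) = 103.826 mg/L
Dose 4 (255 mg at t=33 h): 255·exp(−0.05776·2) = 227.179 mg/L
C(35) = 45.689 + 92.500 + 103.826 + 227.179 = 469.195 mg/L

469.195 mg/L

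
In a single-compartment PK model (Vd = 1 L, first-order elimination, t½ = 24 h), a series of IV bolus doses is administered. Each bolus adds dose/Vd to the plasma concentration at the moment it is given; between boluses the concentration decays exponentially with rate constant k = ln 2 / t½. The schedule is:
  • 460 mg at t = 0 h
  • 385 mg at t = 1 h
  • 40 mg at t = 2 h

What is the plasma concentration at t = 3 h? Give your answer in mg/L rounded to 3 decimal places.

k = ln 2 / 24 = 0.02888 per h
Dose 1 (460 mg at t=0 h): 460·exp(−0.02888·3) = 421.822 mg/L
Dose 2 (385 mg at t=1 h): 385·exp(−0.02888·2) = 363.392 mg/L
Dose 3 (40 mg at t=2 h): 40·exp(−0.02888·1) = 38.861 mg/L
C(3) = 421.822 + 363.392 + 38.861 = 824.075 mg/L

824.075 mg/L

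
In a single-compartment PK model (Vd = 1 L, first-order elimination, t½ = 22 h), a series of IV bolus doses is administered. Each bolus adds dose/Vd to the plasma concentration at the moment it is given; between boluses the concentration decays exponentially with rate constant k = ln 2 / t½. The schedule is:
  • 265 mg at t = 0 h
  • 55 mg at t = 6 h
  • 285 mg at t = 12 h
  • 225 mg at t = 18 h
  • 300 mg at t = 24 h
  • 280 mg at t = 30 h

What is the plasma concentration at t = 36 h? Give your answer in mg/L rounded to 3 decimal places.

k = ln 2 / 22 = 0.03151 per h
Dose 1 (265 mg at t=0 h): 265·exp(−0.03151·36) = 85.242 mg/L
Dose 2 (55 mg at t=6 h): 55·exp(−0.03151·30) = 21.373 mg/L
Dose 3 (285 mg at t=12 h): 285·exp(−0.03151·24) = 133.798 mg/L
Dose 4 (225 mg at t=18 h): 225·exp(−0.03151·18) = 127.610 mg/L
Dose 5 (300 mg at t=24 h): 300·exp(−0.03151·12) = 205.553 mg/L
Dose 6 (280 mg at t=30 h): 280·exp(−0.03151·6) = 231.771 mg/L
C(36) = 85.242 + 21.373 + 133.798 + 127.610 + 205.553 + 231.771 = 805.346 mg/L

805.346 mg/L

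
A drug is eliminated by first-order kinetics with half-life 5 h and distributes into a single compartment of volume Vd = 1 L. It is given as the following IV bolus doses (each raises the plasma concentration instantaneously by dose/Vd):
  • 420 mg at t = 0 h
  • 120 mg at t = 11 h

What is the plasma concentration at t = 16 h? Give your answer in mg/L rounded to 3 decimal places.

k = ln 2 / 5 = 0.13863 per h
Dose 1 (420 mg at t=0 h): 420·exp(−0.13863·16) = 45.704 mg/L
Dose 2 (120 mg at t=11 h): 120·exp(−0.13863·5) = 60.000 mg/L
C(16) = 45.704 + 60.000 = 105.704 mg/L

105.704 mg/L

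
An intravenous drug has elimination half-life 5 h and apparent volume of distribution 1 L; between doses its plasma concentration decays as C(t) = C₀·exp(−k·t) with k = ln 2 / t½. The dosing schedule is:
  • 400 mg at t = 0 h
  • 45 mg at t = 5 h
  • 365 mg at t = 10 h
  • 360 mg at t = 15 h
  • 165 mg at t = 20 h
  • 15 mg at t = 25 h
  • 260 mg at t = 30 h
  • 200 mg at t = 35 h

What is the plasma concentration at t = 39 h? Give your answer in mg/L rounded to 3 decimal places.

k = ln 2 / 5 = 0.13863 per h
Dose 1 (400 mg at t=0 h): 400·exp(−0.13863·39) = 1.795 mg/L
Dose 2 (45 mg at t=5 h): 45·exp(−0.13863·34) = 0.404 mg/L
Dose 3 (365 mg at t=10 h): 365·exp(−0.13863·29) = 6.551 mg/L
Dose 4 (360 mg at t=15 h): 360·exp(−0.13863·24) = 12.923 mg/L
Dose 5 (165 mg at t=20 h): 165·exp(−0.13863·19) = 11.846 mg/L
Dose 6 (15 mg at t=25 h): 15·exp(−0.13863·14) = 2.154 mg/L
Dose 7 (260 mg at t=30 h): 260·exp(−0.13863·9) = 74.665 mg/L
Dose 8 (200 mg at t=35 h): 200·exp(−0.13863·4) = 114.870 mg/L
C(39) = 1.795 + 0.404 + 6.551 + 12.923 + 11.846 + 2.154 + 74.665 + 114.870 = 225.208 mg/L

225.208 mg/L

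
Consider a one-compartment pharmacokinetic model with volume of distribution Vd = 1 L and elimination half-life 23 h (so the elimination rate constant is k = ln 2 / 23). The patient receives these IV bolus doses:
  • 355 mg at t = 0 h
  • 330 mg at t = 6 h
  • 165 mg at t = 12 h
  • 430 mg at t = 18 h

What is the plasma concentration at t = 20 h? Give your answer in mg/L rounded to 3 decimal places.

945.206 mg/L

k = ln 2 / 23 = 0.03014 per h
Dose 1 (355 mg at t=0 h): 355·exp(−0.03014·20) = 194.296 mg/L
Dose 2 (330 mg at t=6 h): 330·exp(−0.03014·14) = 216.410 mg/L
Dose 3 (165 mg at t=12 h): 165·exp(−0.03014·8) = 129.652 mg/L
Dose 4 (430 mg at t=18 h): 430·exp(−0.03014·2) = 404.848 mg/L
C(20) = 194.296 + 216.410 + 129.652 + 404.848 = 945.206 mg/L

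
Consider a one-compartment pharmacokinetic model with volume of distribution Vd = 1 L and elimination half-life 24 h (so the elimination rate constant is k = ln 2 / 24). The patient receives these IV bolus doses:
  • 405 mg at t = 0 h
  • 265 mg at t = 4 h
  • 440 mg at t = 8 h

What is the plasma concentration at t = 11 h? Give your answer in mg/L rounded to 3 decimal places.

914.745 mg/L

k = ln 2 / 24 = 0.02888 per h
Dose 1 (405 mg at t=0 h): 405·exp(−0.02888·11) = 294.770 mg/L
Dose 2 (265 mg at t=4 h): 265·exp(−0.02888·7) = 216.494 mg/L
Dose 3 (440 mg at t=8 h): 440·exp(−0.02888·3) = 403.482 mg/L
C(11) = 294.770 + 216.494 + 403.482 = 914.745 mg/L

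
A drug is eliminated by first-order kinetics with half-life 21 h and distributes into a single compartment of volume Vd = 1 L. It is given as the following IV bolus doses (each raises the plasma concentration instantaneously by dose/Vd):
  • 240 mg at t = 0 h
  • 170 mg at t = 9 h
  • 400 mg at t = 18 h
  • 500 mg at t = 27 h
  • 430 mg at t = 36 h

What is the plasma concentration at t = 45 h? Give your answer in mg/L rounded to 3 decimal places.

865.730 mg/L

k = ln 2 / 21 = 0.03301 per h
Dose 1 (240 mg at t=0 h): 240·exp(−0.03301·45) = 54.343 mg/L
Dose 2 (170 mg at t=9 h): 170·exp(−0.03301·36) = 51.808 mg/L
Dose 3 (400 mg at t=18 h): 400·exp(−0.03301·27) = 164.067 mg/L
Dose 4 (500 mg at t=27 h): 500·exp(−0.03301·18) = 276.022 mg/L
Dose 5 (430 mg at t=36 h): 430·exp(−0.03301·9) = 319.489 mg/L
C(45) = 54.343 + 51.808 + 164.067 + 276.022 + 319.489 = 865.730 mg/L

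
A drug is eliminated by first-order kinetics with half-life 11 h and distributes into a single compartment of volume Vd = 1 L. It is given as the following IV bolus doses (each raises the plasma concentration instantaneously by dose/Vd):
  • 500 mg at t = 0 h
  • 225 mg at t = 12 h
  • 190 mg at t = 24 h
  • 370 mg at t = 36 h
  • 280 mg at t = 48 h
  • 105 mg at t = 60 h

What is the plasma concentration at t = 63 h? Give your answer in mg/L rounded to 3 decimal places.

k = ln 2 / 11 = 0.06301 per h
Dose 1 (500 mg at t=0 h): 500·exp(−0.06301·63) = 9.438 mg/L
Dose 2 (225 mg at t=12 h): 225·exp(−0.06301·51) = 9.047 mg/L
Dose 3 (190 mg at t=24 h): 190·exp(−0.06301·39) = 16.273 mg/L
Dose 4 (370 mg at t=36 h): 370·exp(−0.06301·27) = 67.501 mg/L
Dose 5 (280 mg at t=48 h): 280·exp(−0.06301·15) = 108.808 mg/L
Dose 6 (105 mg at t=60 h): 105·exp(−0.06301·3) = 86.914 mg/L
C(63) = 9.438 + 9.047 + 16.273 + 67.501 + 108.808 + 86.914 = 297.981 mg/L

297.981 mg/L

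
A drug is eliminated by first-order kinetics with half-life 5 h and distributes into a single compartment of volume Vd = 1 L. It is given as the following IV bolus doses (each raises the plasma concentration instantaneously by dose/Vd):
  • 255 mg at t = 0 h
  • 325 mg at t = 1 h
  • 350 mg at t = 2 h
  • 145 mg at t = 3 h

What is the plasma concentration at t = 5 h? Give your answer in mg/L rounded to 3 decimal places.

k = ln 2 / 5 = 0.13863 per h
Dose 1 (255 mg at t=0 h): 255·exp(−0.13863·5) = 127.500 mg/L
Dose 2 (325 mg at t=1 h): 325·exp(−0.13863·4) = 186.663 mg/L
Dose 3 (350 mg at t=2 h): 350·exp(−0.13863·3) = 230.914 mg/L
Dose 4 (145 mg at t=3 h): 145·exp(−0.13863·2) = 109.889 mg/L
C(5) = 127.500 + 186.663 + 230.914 + 109.889 = 654.967 mg/L

654.967 mg/L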